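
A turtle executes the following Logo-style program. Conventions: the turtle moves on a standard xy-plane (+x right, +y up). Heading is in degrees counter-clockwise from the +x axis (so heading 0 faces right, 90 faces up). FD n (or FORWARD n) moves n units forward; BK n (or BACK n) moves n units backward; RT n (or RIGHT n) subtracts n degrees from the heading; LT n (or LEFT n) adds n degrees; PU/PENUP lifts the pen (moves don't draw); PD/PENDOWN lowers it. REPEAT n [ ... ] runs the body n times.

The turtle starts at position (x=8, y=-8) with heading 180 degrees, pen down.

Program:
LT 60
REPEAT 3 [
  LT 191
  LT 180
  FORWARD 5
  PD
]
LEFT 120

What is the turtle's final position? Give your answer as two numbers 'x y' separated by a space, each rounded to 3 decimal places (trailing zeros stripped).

Executing turtle program step by step:
Start: pos=(8,-8), heading=180, pen down
LT 60: heading 180 -> 240
REPEAT 3 [
  -- iteration 1/3 --
  LT 191: heading 240 -> 71
  LT 180: heading 71 -> 251
  FD 5: (8,-8) -> (6.372,-12.728) [heading=251, draw]
  PD: pen down
  -- iteration 2/3 --
  LT 191: heading 251 -> 82
  LT 180: heading 82 -> 262
  FD 5: (6.372,-12.728) -> (5.676,-17.679) [heading=262, draw]
  PD: pen down
  -- iteration 3/3 --
  LT 191: heading 262 -> 93
  LT 180: heading 93 -> 273
  FD 5: (5.676,-17.679) -> (5.938,-22.672) [heading=273, draw]
  PD: pen down
]
LT 120: heading 273 -> 33
Final: pos=(5.938,-22.672), heading=33, 3 segment(s) drawn

Answer: 5.938 -22.672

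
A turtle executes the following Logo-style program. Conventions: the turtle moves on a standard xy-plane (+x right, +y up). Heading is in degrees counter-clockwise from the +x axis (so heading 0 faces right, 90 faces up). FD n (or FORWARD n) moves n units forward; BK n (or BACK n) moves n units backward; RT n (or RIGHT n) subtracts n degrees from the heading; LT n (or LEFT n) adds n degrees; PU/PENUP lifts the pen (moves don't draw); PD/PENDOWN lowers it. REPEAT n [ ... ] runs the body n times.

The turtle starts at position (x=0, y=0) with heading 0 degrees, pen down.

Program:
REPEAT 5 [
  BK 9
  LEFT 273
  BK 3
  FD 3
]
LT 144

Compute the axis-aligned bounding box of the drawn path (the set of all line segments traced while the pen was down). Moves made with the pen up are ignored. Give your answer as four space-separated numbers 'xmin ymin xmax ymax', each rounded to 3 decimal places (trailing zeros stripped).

Answer: -9.471 -0.832 0.888 9.928

Derivation:
Executing turtle program step by step:
Start: pos=(0,0), heading=0, pen down
REPEAT 5 [
  -- iteration 1/5 --
  BK 9: (0,0) -> (-9,0) [heading=0, draw]
  LT 273: heading 0 -> 273
  BK 3: (-9,0) -> (-9.157,2.996) [heading=273, draw]
  FD 3: (-9.157,2.996) -> (-9,0) [heading=273, draw]
  -- iteration 2/5 --
  BK 9: (-9,0) -> (-9.471,8.988) [heading=273, draw]
  LT 273: heading 273 -> 186
  BK 3: (-9.471,8.988) -> (-6.487,9.301) [heading=186, draw]
  FD 3: (-6.487,9.301) -> (-9.471,8.988) [heading=186, draw]
  -- iteration 3/5 --
  BK 9: (-9.471,8.988) -> (-0.52,9.928) [heading=186, draw]
  LT 273: heading 186 -> 99
  BK 3: (-0.52,9.928) -> (-0.051,6.965) [heading=99, draw]
  FD 3: (-0.051,6.965) -> (-0.52,9.928) [heading=99, draw]
  -- iteration 4/5 --
  BK 9: (-0.52,9.928) -> (0.888,1.039) [heading=99, draw]
  LT 273: heading 99 -> 12
  BK 3: (0.888,1.039) -> (-2.047,0.415) [heading=12, draw]
  FD 3: (-2.047,0.415) -> (0.888,1.039) [heading=12, draw]
  -- iteration 5/5 --
  BK 9: (0.888,1.039) -> (-7.916,-0.832) [heading=12, draw]
  LT 273: heading 12 -> 285
  BK 3: (-7.916,-0.832) -> (-8.692,2.066) [heading=285, draw]
  FD 3: (-8.692,2.066) -> (-7.916,-0.832) [heading=285, draw]
]
LT 144: heading 285 -> 69
Final: pos=(-7.916,-0.832), heading=69, 15 segment(s) drawn

Segment endpoints: x in {-9.471, -9.157, -9, -8.692, -7.916, -7.916, -6.487, -2.047, -0.52, -0.051, 0, 0.888, 0.888}, y in {-0.832, 0, 0.415, 1.039, 2.066, 2.996, 6.965, 8.988, 9.301, 9.928}
xmin=-9.471, ymin=-0.832, xmax=0.888, ymax=9.928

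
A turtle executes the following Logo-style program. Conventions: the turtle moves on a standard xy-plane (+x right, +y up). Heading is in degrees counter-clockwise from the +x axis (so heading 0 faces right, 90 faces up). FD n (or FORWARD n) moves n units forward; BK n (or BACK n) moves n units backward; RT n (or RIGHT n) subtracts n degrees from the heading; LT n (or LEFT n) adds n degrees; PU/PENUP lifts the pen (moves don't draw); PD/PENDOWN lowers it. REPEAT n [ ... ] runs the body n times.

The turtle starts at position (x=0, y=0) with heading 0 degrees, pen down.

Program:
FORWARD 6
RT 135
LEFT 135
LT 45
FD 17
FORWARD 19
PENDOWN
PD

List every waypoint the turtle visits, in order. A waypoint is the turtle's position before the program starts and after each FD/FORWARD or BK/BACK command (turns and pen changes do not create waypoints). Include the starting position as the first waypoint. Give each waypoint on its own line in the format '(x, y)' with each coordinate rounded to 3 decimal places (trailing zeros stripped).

Answer: (0, 0)
(6, 0)
(18.021, 12.021)
(31.456, 25.456)

Derivation:
Executing turtle program step by step:
Start: pos=(0,0), heading=0, pen down
FD 6: (0,0) -> (6,0) [heading=0, draw]
RT 135: heading 0 -> 225
LT 135: heading 225 -> 0
LT 45: heading 0 -> 45
FD 17: (6,0) -> (18.021,12.021) [heading=45, draw]
FD 19: (18.021,12.021) -> (31.456,25.456) [heading=45, draw]
PD: pen down
PD: pen down
Final: pos=(31.456,25.456), heading=45, 3 segment(s) drawn
Waypoints (4 total):
(0, 0)
(6, 0)
(18.021, 12.021)
(31.456, 25.456)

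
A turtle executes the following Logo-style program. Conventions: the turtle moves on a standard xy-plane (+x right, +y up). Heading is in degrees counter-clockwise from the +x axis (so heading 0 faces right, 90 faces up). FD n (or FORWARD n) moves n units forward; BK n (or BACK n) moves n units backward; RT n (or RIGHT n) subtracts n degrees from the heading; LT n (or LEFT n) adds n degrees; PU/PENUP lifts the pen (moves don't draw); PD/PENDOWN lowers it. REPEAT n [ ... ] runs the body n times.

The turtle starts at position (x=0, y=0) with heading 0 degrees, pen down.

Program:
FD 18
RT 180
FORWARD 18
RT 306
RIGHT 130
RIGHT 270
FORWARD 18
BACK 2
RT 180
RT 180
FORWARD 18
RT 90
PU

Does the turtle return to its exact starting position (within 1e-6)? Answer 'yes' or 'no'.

Executing turtle program step by step:
Start: pos=(0,0), heading=0, pen down
FD 18: (0,0) -> (18,0) [heading=0, draw]
RT 180: heading 0 -> 180
FD 18: (18,0) -> (0,0) [heading=180, draw]
RT 306: heading 180 -> 234
RT 130: heading 234 -> 104
RT 270: heading 104 -> 194
FD 18: (0,0) -> (-17.465,-4.355) [heading=194, draw]
BK 2: (-17.465,-4.355) -> (-15.525,-3.871) [heading=194, draw]
RT 180: heading 194 -> 14
RT 180: heading 14 -> 194
FD 18: (-15.525,-3.871) -> (-32.99,-8.225) [heading=194, draw]
RT 90: heading 194 -> 104
PU: pen up
Final: pos=(-32.99,-8.225), heading=104, 5 segment(s) drawn

Start position: (0, 0)
Final position: (-32.99, -8.225)
Distance = 34; >= 1e-6 -> NOT closed

Answer: no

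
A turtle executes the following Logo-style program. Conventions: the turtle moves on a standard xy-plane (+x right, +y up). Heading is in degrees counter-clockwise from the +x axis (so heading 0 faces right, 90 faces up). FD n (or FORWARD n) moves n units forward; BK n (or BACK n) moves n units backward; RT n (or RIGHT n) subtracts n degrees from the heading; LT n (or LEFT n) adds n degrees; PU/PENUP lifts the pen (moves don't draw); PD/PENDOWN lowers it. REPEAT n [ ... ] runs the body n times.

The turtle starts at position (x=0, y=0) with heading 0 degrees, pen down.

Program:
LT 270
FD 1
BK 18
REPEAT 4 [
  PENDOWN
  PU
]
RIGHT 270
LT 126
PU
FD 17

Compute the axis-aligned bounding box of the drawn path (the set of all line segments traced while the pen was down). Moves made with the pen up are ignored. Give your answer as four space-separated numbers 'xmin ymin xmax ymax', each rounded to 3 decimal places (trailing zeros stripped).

Answer: 0 -1 0 17

Derivation:
Executing turtle program step by step:
Start: pos=(0,0), heading=0, pen down
LT 270: heading 0 -> 270
FD 1: (0,0) -> (0,-1) [heading=270, draw]
BK 18: (0,-1) -> (0,17) [heading=270, draw]
REPEAT 4 [
  -- iteration 1/4 --
  PD: pen down
  PU: pen up
  -- iteration 2/4 --
  PD: pen down
  PU: pen up
  -- iteration 3/4 --
  PD: pen down
  PU: pen up
  -- iteration 4/4 --
  PD: pen down
  PU: pen up
]
RT 270: heading 270 -> 0
LT 126: heading 0 -> 126
PU: pen up
FD 17: (0,17) -> (-9.992,30.753) [heading=126, move]
Final: pos=(-9.992,30.753), heading=126, 2 segment(s) drawn

Segment endpoints: x in {0, 0, 0}, y in {-1, 0, 17}
xmin=0, ymin=-1, xmax=0, ymax=17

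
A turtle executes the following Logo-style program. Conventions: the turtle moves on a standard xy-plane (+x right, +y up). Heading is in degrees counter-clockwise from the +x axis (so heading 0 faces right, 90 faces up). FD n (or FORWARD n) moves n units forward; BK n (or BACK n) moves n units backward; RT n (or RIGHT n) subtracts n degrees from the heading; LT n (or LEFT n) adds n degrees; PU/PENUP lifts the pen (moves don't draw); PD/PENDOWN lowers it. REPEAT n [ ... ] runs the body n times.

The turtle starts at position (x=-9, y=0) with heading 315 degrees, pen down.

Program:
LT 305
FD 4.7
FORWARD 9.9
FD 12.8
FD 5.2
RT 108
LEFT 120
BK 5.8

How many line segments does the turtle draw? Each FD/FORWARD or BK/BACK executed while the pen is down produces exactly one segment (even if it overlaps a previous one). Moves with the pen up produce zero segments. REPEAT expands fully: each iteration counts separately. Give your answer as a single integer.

Executing turtle program step by step:
Start: pos=(-9,0), heading=315, pen down
LT 305: heading 315 -> 260
FD 4.7: (-9,0) -> (-9.816,-4.629) [heading=260, draw]
FD 9.9: (-9.816,-4.629) -> (-11.535,-14.378) [heading=260, draw]
FD 12.8: (-11.535,-14.378) -> (-13.758,-26.984) [heading=260, draw]
FD 5.2: (-13.758,-26.984) -> (-14.661,-32.105) [heading=260, draw]
RT 108: heading 260 -> 152
LT 120: heading 152 -> 272
BK 5.8: (-14.661,-32.105) -> (-14.863,-26.308) [heading=272, draw]
Final: pos=(-14.863,-26.308), heading=272, 5 segment(s) drawn
Segments drawn: 5

Answer: 5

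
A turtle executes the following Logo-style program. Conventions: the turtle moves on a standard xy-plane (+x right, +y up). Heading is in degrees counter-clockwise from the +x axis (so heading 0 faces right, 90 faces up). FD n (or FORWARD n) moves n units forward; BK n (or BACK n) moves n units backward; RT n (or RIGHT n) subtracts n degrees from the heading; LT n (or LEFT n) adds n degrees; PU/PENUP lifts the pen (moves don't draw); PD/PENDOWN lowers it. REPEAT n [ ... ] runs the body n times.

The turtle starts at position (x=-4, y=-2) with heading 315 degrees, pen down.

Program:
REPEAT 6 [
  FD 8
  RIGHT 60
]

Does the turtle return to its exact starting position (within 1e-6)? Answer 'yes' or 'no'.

Executing turtle program step by step:
Start: pos=(-4,-2), heading=315, pen down
REPEAT 6 [
  -- iteration 1/6 --
  FD 8: (-4,-2) -> (1.657,-7.657) [heading=315, draw]
  RT 60: heading 315 -> 255
  -- iteration 2/6 --
  FD 8: (1.657,-7.657) -> (-0.414,-15.384) [heading=255, draw]
  RT 60: heading 255 -> 195
  -- iteration 3/6 --
  FD 8: (-0.414,-15.384) -> (-8.141,-17.455) [heading=195, draw]
  RT 60: heading 195 -> 135
  -- iteration 4/6 --
  FD 8: (-8.141,-17.455) -> (-13.798,-11.798) [heading=135, draw]
  RT 60: heading 135 -> 75
  -- iteration 5/6 --
  FD 8: (-13.798,-11.798) -> (-11.727,-4.071) [heading=75, draw]
  RT 60: heading 75 -> 15
  -- iteration 6/6 --
  FD 8: (-11.727,-4.071) -> (-4,-2) [heading=15, draw]
  RT 60: heading 15 -> 315
]
Final: pos=(-4,-2), heading=315, 6 segment(s) drawn

Start position: (-4, -2)
Final position: (-4, -2)
Distance = 0; < 1e-6 -> CLOSED

Answer: yes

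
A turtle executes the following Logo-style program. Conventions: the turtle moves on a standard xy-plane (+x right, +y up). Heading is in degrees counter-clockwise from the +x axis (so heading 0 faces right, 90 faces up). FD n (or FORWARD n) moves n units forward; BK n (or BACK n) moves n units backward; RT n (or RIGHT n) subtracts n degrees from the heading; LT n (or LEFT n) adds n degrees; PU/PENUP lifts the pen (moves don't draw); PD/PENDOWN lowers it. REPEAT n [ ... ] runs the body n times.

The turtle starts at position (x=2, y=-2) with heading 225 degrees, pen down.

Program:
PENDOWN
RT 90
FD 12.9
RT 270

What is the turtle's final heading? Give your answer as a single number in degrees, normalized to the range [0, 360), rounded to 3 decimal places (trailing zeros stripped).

Executing turtle program step by step:
Start: pos=(2,-2), heading=225, pen down
PD: pen down
RT 90: heading 225 -> 135
FD 12.9: (2,-2) -> (-7.122,7.122) [heading=135, draw]
RT 270: heading 135 -> 225
Final: pos=(-7.122,7.122), heading=225, 1 segment(s) drawn

Answer: 225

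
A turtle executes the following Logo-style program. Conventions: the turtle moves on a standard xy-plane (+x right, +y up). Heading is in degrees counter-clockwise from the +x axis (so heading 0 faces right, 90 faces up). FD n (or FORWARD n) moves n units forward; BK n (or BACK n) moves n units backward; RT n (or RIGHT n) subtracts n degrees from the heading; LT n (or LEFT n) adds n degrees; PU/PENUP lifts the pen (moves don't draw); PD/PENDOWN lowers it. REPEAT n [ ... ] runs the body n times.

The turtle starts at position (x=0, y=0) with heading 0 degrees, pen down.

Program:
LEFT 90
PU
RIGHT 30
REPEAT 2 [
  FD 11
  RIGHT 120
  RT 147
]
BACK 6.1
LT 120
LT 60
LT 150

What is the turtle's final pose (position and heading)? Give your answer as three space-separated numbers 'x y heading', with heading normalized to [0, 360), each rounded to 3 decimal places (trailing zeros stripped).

Answer: -1.82 20.093 216

Derivation:
Executing turtle program step by step:
Start: pos=(0,0), heading=0, pen down
LT 90: heading 0 -> 90
PU: pen up
RT 30: heading 90 -> 60
REPEAT 2 [
  -- iteration 1/2 --
  FD 11: (0,0) -> (5.5,9.526) [heading=60, move]
  RT 120: heading 60 -> 300
  RT 147: heading 300 -> 153
  -- iteration 2/2 --
  FD 11: (5.5,9.526) -> (-4.301,14.52) [heading=153, move]
  RT 120: heading 153 -> 33
  RT 147: heading 33 -> 246
]
BK 6.1: (-4.301,14.52) -> (-1.82,20.093) [heading=246, move]
LT 120: heading 246 -> 6
LT 60: heading 6 -> 66
LT 150: heading 66 -> 216
Final: pos=(-1.82,20.093), heading=216, 0 segment(s) drawn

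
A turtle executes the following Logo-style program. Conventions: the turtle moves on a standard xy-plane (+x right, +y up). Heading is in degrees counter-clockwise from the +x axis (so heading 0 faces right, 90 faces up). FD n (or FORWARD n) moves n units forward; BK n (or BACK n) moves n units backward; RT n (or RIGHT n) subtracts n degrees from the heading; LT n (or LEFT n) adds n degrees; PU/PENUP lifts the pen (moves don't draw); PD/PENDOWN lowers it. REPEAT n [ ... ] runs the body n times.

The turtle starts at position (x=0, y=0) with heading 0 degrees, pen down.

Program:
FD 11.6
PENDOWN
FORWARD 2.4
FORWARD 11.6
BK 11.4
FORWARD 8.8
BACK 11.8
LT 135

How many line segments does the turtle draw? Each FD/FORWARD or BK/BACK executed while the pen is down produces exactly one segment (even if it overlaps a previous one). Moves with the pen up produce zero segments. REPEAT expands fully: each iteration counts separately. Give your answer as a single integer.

Answer: 6

Derivation:
Executing turtle program step by step:
Start: pos=(0,0), heading=0, pen down
FD 11.6: (0,0) -> (11.6,0) [heading=0, draw]
PD: pen down
FD 2.4: (11.6,0) -> (14,0) [heading=0, draw]
FD 11.6: (14,0) -> (25.6,0) [heading=0, draw]
BK 11.4: (25.6,0) -> (14.2,0) [heading=0, draw]
FD 8.8: (14.2,0) -> (23,0) [heading=0, draw]
BK 11.8: (23,0) -> (11.2,0) [heading=0, draw]
LT 135: heading 0 -> 135
Final: pos=(11.2,0), heading=135, 6 segment(s) drawn
Segments drawn: 6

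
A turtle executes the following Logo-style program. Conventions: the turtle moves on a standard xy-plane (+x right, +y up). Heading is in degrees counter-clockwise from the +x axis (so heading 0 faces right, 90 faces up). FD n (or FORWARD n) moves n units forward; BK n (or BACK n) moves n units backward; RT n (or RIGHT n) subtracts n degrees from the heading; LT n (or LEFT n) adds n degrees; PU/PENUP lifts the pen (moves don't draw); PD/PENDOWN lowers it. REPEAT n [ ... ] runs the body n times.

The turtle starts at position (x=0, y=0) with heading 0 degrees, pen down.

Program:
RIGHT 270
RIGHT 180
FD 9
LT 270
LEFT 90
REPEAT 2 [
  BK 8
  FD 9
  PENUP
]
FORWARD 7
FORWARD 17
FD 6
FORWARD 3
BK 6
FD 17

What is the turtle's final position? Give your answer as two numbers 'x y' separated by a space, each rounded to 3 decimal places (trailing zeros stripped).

Answer: 0 -55

Derivation:
Executing turtle program step by step:
Start: pos=(0,0), heading=0, pen down
RT 270: heading 0 -> 90
RT 180: heading 90 -> 270
FD 9: (0,0) -> (0,-9) [heading=270, draw]
LT 270: heading 270 -> 180
LT 90: heading 180 -> 270
REPEAT 2 [
  -- iteration 1/2 --
  BK 8: (0,-9) -> (0,-1) [heading=270, draw]
  FD 9: (0,-1) -> (0,-10) [heading=270, draw]
  PU: pen up
  -- iteration 2/2 --
  BK 8: (0,-10) -> (0,-2) [heading=270, move]
  FD 9: (0,-2) -> (0,-11) [heading=270, move]
  PU: pen up
]
FD 7: (0,-11) -> (0,-18) [heading=270, move]
FD 17: (0,-18) -> (0,-35) [heading=270, move]
FD 6: (0,-35) -> (0,-41) [heading=270, move]
FD 3: (0,-41) -> (0,-44) [heading=270, move]
BK 6: (0,-44) -> (0,-38) [heading=270, move]
FD 17: (0,-38) -> (0,-55) [heading=270, move]
Final: pos=(0,-55), heading=270, 3 segment(s) drawn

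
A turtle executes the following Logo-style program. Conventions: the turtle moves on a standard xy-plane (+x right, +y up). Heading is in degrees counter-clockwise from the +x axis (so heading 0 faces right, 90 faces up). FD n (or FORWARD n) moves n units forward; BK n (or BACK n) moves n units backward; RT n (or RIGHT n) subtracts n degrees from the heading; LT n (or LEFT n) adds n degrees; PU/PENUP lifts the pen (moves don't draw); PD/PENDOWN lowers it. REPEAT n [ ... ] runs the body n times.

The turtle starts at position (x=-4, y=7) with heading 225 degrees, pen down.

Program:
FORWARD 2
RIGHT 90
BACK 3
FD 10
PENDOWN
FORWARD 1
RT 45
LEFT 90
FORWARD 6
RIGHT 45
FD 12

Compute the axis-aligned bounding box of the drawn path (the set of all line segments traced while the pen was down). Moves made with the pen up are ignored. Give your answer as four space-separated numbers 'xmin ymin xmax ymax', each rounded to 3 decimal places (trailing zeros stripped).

Answer: -25.556 3.464 -3.293 19.728

Derivation:
Executing turtle program step by step:
Start: pos=(-4,7), heading=225, pen down
FD 2: (-4,7) -> (-5.414,5.586) [heading=225, draw]
RT 90: heading 225 -> 135
BK 3: (-5.414,5.586) -> (-3.293,3.464) [heading=135, draw]
FD 10: (-3.293,3.464) -> (-10.364,10.536) [heading=135, draw]
PD: pen down
FD 1: (-10.364,10.536) -> (-11.071,11.243) [heading=135, draw]
RT 45: heading 135 -> 90
LT 90: heading 90 -> 180
FD 6: (-11.071,11.243) -> (-17.071,11.243) [heading=180, draw]
RT 45: heading 180 -> 135
FD 12: (-17.071,11.243) -> (-25.556,19.728) [heading=135, draw]
Final: pos=(-25.556,19.728), heading=135, 6 segment(s) drawn

Segment endpoints: x in {-25.556, -17.071, -11.071, -10.364, -5.414, -4, -3.293}, y in {3.464, 5.586, 7, 10.536, 11.243, 19.728}
xmin=-25.556, ymin=3.464, xmax=-3.293, ymax=19.728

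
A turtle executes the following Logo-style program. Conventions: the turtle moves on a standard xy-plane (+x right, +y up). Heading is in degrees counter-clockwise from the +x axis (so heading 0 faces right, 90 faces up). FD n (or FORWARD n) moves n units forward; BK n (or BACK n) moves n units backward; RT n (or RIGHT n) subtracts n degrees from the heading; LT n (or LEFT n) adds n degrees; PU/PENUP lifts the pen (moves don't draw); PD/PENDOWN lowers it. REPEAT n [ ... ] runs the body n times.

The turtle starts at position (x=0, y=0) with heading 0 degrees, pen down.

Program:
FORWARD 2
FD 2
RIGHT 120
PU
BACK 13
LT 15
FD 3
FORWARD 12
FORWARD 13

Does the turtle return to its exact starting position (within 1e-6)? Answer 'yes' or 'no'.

Executing turtle program step by step:
Start: pos=(0,0), heading=0, pen down
FD 2: (0,0) -> (2,0) [heading=0, draw]
FD 2: (2,0) -> (4,0) [heading=0, draw]
RT 120: heading 0 -> 240
PU: pen up
BK 13: (4,0) -> (10.5,11.258) [heading=240, move]
LT 15: heading 240 -> 255
FD 3: (10.5,11.258) -> (9.724,8.361) [heading=255, move]
FD 12: (9.724,8.361) -> (6.618,-3.231) [heading=255, move]
FD 13: (6.618,-3.231) -> (3.253,-15.788) [heading=255, move]
Final: pos=(3.253,-15.788), heading=255, 2 segment(s) drawn

Start position: (0, 0)
Final position: (3.253, -15.788)
Distance = 16.119; >= 1e-6 -> NOT closed

Answer: no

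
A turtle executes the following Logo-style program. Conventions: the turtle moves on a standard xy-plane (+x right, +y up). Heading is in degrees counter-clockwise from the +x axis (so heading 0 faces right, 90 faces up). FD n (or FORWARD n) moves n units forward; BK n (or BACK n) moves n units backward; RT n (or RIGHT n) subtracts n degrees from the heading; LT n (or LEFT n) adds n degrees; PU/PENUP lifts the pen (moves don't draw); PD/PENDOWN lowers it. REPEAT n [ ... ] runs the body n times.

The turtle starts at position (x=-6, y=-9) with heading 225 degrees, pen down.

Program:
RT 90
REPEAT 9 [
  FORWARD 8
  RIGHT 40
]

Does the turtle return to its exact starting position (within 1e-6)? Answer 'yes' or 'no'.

Answer: yes

Derivation:
Executing turtle program step by step:
Start: pos=(-6,-9), heading=225, pen down
RT 90: heading 225 -> 135
REPEAT 9 [
  -- iteration 1/9 --
  FD 8: (-6,-9) -> (-11.657,-3.343) [heading=135, draw]
  RT 40: heading 135 -> 95
  -- iteration 2/9 --
  FD 8: (-11.657,-3.343) -> (-12.354,4.626) [heading=95, draw]
  RT 40: heading 95 -> 55
  -- iteration 3/9 --
  FD 8: (-12.354,4.626) -> (-7.765,11.18) [heading=55, draw]
  RT 40: heading 55 -> 15
  -- iteration 4/9 --
  FD 8: (-7.765,11.18) -> (-0.038,13.25) [heading=15, draw]
  RT 40: heading 15 -> 335
  -- iteration 5/9 --
  FD 8: (-0.038,13.25) -> (7.212,9.869) [heading=335, draw]
  RT 40: heading 335 -> 295
  -- iteration 6/9 --
  FD 8: (7.212,9.869) -> (10.593,2.619) [heading=295, draw]
  RT 40: heading 295 -> 255
  -- iteration 7/9 --
  FD 8: (10.593,2.619) -> (8.523,-5.109) [heading=255, draw]
  RT 40: heading 255 -> 215
  -- iteration 8/9 --
  FD 8: (8.523,-5.109) -> (1.97,-9.697) [heading=215, draw]
  RT 40: heading 215 -> 175
  -- iteration 9/9 --
  FD 8: (1.97,-9.697) -> (-6,-9) [heading=175, draw]
  RT 40: heading 175 -> 135
]
Final: pos=(-6,-9), heading=135, 9 segment(s) drawn

Start position: (-6, -9)
Final position: (-6, -9)
Distance = 0; < 1e-6 -> CLOSED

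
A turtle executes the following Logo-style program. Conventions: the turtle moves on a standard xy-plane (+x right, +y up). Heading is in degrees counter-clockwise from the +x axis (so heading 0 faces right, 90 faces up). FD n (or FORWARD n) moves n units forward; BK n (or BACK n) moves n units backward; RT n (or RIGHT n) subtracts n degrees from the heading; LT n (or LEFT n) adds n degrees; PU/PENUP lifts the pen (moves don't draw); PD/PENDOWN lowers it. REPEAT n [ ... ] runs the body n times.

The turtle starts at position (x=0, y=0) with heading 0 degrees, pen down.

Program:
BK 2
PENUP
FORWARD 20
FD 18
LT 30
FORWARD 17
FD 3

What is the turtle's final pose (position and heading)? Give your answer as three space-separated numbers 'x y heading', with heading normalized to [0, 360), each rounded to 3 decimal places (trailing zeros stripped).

Executing turtle program step by step:
Start: pos=(0,0), heading=0, pen down
BK 2: (0,0) -> (-2,0) [heading=0, draw]
PU: pen up
FD 20: (-2,0) -> (18,0) [heading=0, move]
FD 18: (18,0) -> (36,0) [heading=0, move]
LT 30: heading 0 -> 30
FD 17: (36,0) -> (50.722,8.5) [heading=30, move]
FD 3: (50.722,8.5) -> (53.321,10) [heading=30, move]
Final: pos=(53.321,10), heading=30, 1 segment(s) drawn

Answer: 53.321 10 30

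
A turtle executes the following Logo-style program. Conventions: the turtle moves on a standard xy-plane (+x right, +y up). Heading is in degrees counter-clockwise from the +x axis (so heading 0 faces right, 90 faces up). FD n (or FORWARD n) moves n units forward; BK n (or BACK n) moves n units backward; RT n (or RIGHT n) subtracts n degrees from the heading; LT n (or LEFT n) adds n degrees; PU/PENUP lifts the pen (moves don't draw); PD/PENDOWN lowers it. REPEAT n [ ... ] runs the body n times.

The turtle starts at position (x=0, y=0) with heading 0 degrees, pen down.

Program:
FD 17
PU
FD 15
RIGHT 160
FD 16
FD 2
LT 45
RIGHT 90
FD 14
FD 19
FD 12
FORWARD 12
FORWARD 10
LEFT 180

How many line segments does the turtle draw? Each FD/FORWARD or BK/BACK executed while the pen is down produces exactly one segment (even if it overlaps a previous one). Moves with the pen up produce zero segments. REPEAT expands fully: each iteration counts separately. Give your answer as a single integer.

Answer: 1

Derivation:
Executing turtle program step by step:
Start: pos=(0,0), heading=0, pen down
FD 17: (0,0) -> (17,0) [heading=0, draw]
PU: pen up
FD 15: (17,0) -> (32,0) [heading=0, move]
RT 160: heading 0 -> 200
FD 16: (32,0) -> (16.965,-5.472) [heading=200, move]
FD 2: (16.965,-5.472) -> (15.086,-6.156) [heading=200, move]
LT 45: heading 200 -> 245
RT 90: heading 245 -> 155
FD 14: (15.086,-6.156) -> (2.397,-0.24) [heading=155, move]
FD 19: (2.397,-0.24) -> (-14.823,7.79) [heading=155, move]
FD 12: (-14.823,7.79) -> (-25.698,12.861) [heading=155, move]
FD 12: (-25.698,12.861) -> (-36.574,17.933) [heading=155, move]
FD 10: (-36.574,17.933) -> (-45.637,22.159) [heading=155, move]
LT 180: heading 155 -> 335
Final: pos=(-45.637,22.159), heading=335, 1 segment(s) drawn
Segments drawn: 1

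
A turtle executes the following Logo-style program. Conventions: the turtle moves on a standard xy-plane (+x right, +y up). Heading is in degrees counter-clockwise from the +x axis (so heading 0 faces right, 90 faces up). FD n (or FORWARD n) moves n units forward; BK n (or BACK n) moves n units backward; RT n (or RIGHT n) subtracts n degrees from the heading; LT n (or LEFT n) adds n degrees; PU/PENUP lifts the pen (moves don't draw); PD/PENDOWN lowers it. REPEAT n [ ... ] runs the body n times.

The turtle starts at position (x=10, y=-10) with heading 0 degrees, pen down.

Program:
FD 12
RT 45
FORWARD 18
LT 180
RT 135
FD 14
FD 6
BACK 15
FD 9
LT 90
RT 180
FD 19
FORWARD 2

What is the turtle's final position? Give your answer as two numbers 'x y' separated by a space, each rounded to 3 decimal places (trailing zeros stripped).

Executing turtle program step by step:
Start: pos=(10,-10), heading=0, pen down
FD 12: (10,-10) -> (22,-10) [heading=0, draw]
RT 45: heading 0 -> 315
FD 18: (22,-10) -> (34.728,-22.728) [heading=315, draw]
LT 180: heading 315 -> 135
RT 135: heading 135 -> 0
FD 14: (34.728,-22.728) -> (48.728,-22.728) [heading=0, draw]
FD 6: (48.728,-22.728) -> (54.728,-22.728) [heading=0, draw]
BK 15: (54.728,-22.728) -> (39.728,-22.728) [heading=0, draw]
FD 9: (39.728,-22.728) -> (48.728,-22.728) [heading=0, draw]
LT 90: heading 0 -> 90
RT 180: heading 90 -> 270
FD 19: (48.728,-22.728) -> (48.728,-41.728) [heading=270, draw]
FD 2: (48.728,-41.728) -> (48.728,-43.728) [heading=270, draw]
Final: pos=(48.728,-43.728), heading=270, 8 segment(s) drawn

Answer: 48.728 -43.728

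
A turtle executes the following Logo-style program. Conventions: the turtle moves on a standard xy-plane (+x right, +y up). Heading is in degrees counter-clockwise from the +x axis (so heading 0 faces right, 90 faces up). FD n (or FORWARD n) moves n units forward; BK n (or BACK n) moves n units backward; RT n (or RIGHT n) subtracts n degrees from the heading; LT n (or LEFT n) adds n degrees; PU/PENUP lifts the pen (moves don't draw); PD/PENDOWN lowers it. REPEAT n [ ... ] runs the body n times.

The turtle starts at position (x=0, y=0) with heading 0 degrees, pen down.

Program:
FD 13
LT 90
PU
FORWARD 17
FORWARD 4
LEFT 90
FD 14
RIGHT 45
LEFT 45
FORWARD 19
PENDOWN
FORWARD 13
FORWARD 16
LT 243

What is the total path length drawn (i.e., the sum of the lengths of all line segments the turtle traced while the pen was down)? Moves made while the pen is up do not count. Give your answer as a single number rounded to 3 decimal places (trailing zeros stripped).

Executing turtle program step by step:
Start: pos=(0,0), heading=0, pen down
FD 13: (0,0) -> (13,0) [heading=0, draw]
LT 90: heading 0 -> 90
PU: pen up
FD 17: (13,0) -> (13,17) [heading=90, move]
FD 4: (13,17) -> (13,21) [heading=90, move]
LT 90: heading 90 -> 180
FD 14: (13,21) -> (-1,21) [heading=180, move]
RT 45: heading 180 -> 135
LT 45: heading 135 -> 180
FD 19: (-1,21) -> (-20,21) [heading=180, move]
PD: pen down
FD 13: (-20,21) -> (-33,21) [heading=180, draw]
FD 16: (-33,21) -> (-49,21) [heading=180, draw]
LT 243: heading 180 -> 63
Final: pos=(-49,21), heading=63, 3 segment(s) drawn

Segment lengths:
  seg 1: (0,0) -> (13,0), length = 13
  seg 2: (-20,21) -> (-33,21), length = 13
  seg 3: (-33,21) -> (-49,21), length = 16
Total = 42

Answer: 42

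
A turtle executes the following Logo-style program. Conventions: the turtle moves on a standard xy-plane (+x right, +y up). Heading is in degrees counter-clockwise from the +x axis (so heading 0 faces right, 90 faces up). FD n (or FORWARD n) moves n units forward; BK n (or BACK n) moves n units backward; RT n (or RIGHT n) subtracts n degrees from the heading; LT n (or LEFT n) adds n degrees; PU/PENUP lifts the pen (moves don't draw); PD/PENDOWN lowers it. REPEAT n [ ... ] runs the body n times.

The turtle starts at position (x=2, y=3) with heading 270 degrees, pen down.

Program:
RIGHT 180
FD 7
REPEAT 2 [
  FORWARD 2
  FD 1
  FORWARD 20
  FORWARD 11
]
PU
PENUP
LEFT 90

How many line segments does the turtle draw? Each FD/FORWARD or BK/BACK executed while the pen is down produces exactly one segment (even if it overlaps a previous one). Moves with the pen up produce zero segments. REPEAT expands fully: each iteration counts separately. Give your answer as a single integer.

Answer: 9

Derivation:
Executing turtle program step by step:
Start: pos=(2,3), heading=270, pen down
RT 180: heading 270 -> 90
FD 7: (2,3) -> (2,10) [heading=90, draw]
REPEAT 2 [
  -- iteration 1/2 --
  FD 2: (2,10) -> (2,12) [heading=90, draw]
  FD 1: (2,12) -> (2,13) [heading=90, draw]
  FD 20: (2,13) -> (2,33) [heading=90, draw]
  FD 11: (2,33) -> (2,44) [heading=90, draw]
  -- iteration 2/2 --
  FD 2: (2,44) -> (2,46) [heading=90, draw]
  FD 1: (2,46) -> (2,47) [heading=90, draw]
  FD 20: (2,47) -> (2,67) [heading=90, draw]
  FD 11: (2,67) -> (2,78) [heading=90, draw]
]
PU: pen up
PU: pen up
LT 90: heading 90 -> 180
Final: pos=(2,78), heading=180, 9 segment(s) drawn
Segments drawn: 9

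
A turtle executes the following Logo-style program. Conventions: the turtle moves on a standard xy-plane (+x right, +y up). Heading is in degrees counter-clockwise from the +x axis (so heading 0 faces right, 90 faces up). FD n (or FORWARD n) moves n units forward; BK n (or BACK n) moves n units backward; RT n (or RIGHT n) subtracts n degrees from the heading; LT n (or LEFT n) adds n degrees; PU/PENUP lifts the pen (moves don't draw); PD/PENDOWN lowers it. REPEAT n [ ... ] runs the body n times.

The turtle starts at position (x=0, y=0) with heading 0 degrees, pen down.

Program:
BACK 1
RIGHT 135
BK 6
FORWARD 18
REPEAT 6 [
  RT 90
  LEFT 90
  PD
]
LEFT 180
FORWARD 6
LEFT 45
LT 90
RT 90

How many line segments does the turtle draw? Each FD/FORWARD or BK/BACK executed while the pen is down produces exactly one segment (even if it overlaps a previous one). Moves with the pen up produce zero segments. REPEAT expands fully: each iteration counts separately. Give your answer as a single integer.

Answer: 4

Derivation:
Executing turtle program step by step:
Start: pos=(0,0), heading=0, pen down
BK 1: (0,0) -> (-1,0) [heading=0, draw]
RT 135: heading 0 -> 225
BK 6: (-1,0) -> (3.243,4.243) [heading=225, draw]
FD 18: (3.243,4.243) -> (-9.485,-8.485) [heading=225, draw]
REPEAT 6 [
  -- iteration 1/6 --
  RT 90: heading 225 -> 135
  LT 90: heading 135 -> 225
  PD: pen down
  -- iteration 2/6 --
  RT 90: heading 225 -> 135
  LT 90: heading 135 -> 225
  PD: pen down
  -- iteration 3/6 --
  RT 90: heading 225 -> 135
  LT 90: heading 135 -> 225
  PD: pen down
  -- iteration 4/6 --
  RT 90: heading 225 -> 135
  LT 90: heading 135 -> 225
  PD: pen down
  -- iteration 5/6 --
  RT 90: heading 225 -> 135
  LT 90: heading 135 -> 225
  PD: pen down
  -- iteration 6/6 --
  RT 90: heading 225 -> 135
  LT 90: heading 135 -> 225
  PD: pen down
]
LT 180: heading 225 -> 45
FD 6: (-9.485,-8.485) -> (-5.243,-4.243) [heading=45, draw]
LT 45: heading 45 -> 90
LT 90: heading 90 -> 180
RT 90: heading 180 -> 90
Final: pos=(-5.243,-4.243), heading=90, 4 segment(s) drawn
Segments drawn: 4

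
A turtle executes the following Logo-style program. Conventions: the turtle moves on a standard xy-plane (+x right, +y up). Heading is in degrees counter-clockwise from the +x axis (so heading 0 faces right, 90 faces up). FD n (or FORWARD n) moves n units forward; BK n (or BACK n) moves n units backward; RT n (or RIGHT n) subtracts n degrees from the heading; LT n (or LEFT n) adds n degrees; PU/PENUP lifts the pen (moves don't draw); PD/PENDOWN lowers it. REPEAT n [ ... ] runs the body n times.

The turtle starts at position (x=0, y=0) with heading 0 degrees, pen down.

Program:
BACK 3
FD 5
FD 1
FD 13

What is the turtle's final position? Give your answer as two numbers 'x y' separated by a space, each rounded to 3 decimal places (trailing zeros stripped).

Executing turtle program step by step:
Start: pos=(0,0), heading=0, pen down
BK 3: (0,0) -> (-3,0) [heading=0, draw]
FD 5: (-3,0) -> (2,0) [heading=0, draw]
FD 1: (2,0) -> (3,0) [heading=0, draw]
FD 13: (3,0) -> (16,0) [heading=0, draw]
Final: pos=(16,0), heading=0, 4 segment(s) drawn

Answer: 16 0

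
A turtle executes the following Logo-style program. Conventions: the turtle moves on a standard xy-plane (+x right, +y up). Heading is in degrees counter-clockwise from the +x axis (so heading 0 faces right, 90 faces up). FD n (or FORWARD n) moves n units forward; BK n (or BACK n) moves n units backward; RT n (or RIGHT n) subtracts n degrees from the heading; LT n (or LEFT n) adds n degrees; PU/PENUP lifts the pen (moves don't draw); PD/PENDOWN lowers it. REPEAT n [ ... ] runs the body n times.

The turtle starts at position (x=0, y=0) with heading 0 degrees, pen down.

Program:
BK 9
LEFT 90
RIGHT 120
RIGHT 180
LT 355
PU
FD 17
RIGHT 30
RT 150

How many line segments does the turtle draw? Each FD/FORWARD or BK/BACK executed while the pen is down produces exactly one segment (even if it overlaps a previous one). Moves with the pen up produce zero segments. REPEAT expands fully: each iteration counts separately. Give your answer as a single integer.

Executing turtle program step by step:
Start: pos=(0,0), heading=0, pen down
BK 9: (0,0) -> (-9,0) [heading=0, draw]
LT 90: heading 0 -> 90
RT 120: heading 90 -> 330
RT 180: heading 330 -> 150
LT 355: heading 150 -> 145
PU: pen up
FD 17: (-9,0) -> (-22.926,9.751) [heading=145, move]
RT 30: heading 145 -> 115
RT 150: heading 115 -> 325
Final: pos=(-22.926,9.751), heading=325, 1 segment(s) drawn
Segments drawn: 1

Answer: 1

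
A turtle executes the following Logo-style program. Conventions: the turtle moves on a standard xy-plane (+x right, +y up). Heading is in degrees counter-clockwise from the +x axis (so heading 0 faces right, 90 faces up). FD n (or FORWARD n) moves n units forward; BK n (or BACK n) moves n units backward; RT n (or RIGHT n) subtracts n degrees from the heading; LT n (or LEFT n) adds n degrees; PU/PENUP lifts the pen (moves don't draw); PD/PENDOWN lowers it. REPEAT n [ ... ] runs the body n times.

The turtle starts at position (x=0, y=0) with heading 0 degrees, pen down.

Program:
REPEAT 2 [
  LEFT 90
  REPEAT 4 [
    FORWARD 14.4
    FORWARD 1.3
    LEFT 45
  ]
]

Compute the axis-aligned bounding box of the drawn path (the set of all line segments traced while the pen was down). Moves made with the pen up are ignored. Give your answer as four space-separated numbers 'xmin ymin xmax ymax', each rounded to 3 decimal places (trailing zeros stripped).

Executing turtle program step by step:
Start: pos=(0,0), heading=0, pen down
REPEAT 2 [
  -- iteration 1/2 --
  LT 90: heading 0 -> 90
  REPEAT 4 [
    -- iteration 1/4 --
    FD 14.4: (0,0) -> (0,14.4) [heading=90, draw]
    FD 1.3: (0,14.4) -> (0,15.7) [heading=90, draw]
    LT 45: heading 90 -> 135
    -- iteration 2/4 --
    FD 14.4: (0,15.7) -> (-10.182,25.882) [heading=135, draw]
    FD 1.3: (-10.182,25.882) -> (-11.102,26.802) [heading=135, draw]
    LT 45: heading 135 -> 180
    -- iteration 3/4 --
    FD 14.4: (-11.102,26.802) -> (-25.502,26.802) [heading=180, draw]
    FD 1.3: (-25.502,26.802) -> (-26.802,26.802) [heading=180, draw]
    LT 45: heading 180 -> 225
    -- iteration 4/4 --
    FD 14.4: (-26.802,26.802) -> (-36.984,16.619) [heading=225, draw]
    FD 1.3: (-36.984,16.619) -> (-37.903,15.7) [heading=225, draw]
    LT 45: heading 225 -> 270
  ]
  -- iteration 2/2 --
  LT 90: heading 270 -> 0
  REPEAT 4 [
    -- iteration 1/4 --
    FD 14.4: (-37.903,15.7) -> (-23.503,15.7) [heading=0, draw]
    FD 1.3: (-23.503,15.7) -> (-22.203,15.7) [heading=0, draw]
    LT 45: heading 0 -> 45
    -- iteration 2/4 --
    FD 14.4: (-22.203,15.7) -> (-12.021,25.882) [heading=45, draw]
    FD 1.3: (-12.021,25.882) -> (-11.102,26.802) [heading=45, draw]
    LT 45: heading 45 -> 90
    -- iteration 3/4 --
    FD 14.4: (-11.102,26.802) -> (-11.102,41.202) [heading=90, draw]
    FD 1.3: (-11.102,41.202) -> (-11.102,42.502) [heading=90, draw]
    LT 45: heading 90 -> 135
    -- iteration 4/4 --
    FD 14.4: (-11.102,42.502) -> (-21.284,52.684) [heading=135, draw]
    FD 1.3: (-21.284,52.684) -> (-22.203,53.603) [heading=135, draw]
    LT 45: heading 135 -> 180
  ]
]
Final: pos=(-22.203,53.603), heading=180, 16 segment(s) drawn

Segment endpoints: x in {-37.903, -36.984, -26.802, -25.502, -23.503, -22.203, -22.203, -21.284, -12.021, -11.102, -11.102, -11.102, -10.182, 0, 0, 0}, y in {0, 14.4, 15.7, 15.7, 16.619, 25.882, 25.882, 26.802, 26.802, 41.202, 42.502, 52.684, 53.603}
xmin=-37.903, ymin=0, xmax=0, ymax=53.603

Answer: -37.903 0 0 53.603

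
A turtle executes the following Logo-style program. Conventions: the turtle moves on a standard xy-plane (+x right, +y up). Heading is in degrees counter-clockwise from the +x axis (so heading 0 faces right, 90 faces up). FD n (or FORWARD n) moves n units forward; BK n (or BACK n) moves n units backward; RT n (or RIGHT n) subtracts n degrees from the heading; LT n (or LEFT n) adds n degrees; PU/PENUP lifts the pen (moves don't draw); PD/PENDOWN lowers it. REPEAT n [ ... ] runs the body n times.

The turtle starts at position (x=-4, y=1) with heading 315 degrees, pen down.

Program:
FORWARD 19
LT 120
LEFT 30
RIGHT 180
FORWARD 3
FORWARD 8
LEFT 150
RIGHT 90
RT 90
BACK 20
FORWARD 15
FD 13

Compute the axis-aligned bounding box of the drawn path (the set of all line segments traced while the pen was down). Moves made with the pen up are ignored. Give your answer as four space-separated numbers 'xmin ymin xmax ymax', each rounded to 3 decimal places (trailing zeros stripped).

Executing turtle program step by step:
Start: pos=(-4,1), heading=315, pen down
FD 19: (-4,1) -> (9.435,-12.435) [heading=315, draw]
LT 120: heading 315 -> 75
LT 30: heading 75 -> 105
RT 180: heading 105 -> 285
FD 3: (9.435,-12.435) -> (10.211,-15.333) [heading=285, draw]
FD 8: (10.211,-15.333) -> (12.282,-23.06) [heading=285, draw]
LT 150: heading 285 -> 75
RT 90: heading 75 -> 345
RT 90: heading 345 -> 255
BK 20: (12.282,-23.06) -> (17.458,-3.742) [heading=255, draw]
FD 15: (17.458,-3.742) -> (13.576,-18.231) [heading=255, draw]
FD 13: (13.576,-18.231) -> (10.211,-30.788) [heading=255, draw]
Final: pos=(10.211,-30.788), heading=255, 6 segment(s) drawn

Segment endpoints: x in {-4, 9.435, 10.211, 10.211, 12.282, 13.576, 17.458}, y in {-30.788, -23.06, -18.231, -15.333, -12.435, -3.742, 1}
xmin=-4, ymin=-30.788, xmax=17.458, ymax=1

Answer: -4 -30.788 17.458 1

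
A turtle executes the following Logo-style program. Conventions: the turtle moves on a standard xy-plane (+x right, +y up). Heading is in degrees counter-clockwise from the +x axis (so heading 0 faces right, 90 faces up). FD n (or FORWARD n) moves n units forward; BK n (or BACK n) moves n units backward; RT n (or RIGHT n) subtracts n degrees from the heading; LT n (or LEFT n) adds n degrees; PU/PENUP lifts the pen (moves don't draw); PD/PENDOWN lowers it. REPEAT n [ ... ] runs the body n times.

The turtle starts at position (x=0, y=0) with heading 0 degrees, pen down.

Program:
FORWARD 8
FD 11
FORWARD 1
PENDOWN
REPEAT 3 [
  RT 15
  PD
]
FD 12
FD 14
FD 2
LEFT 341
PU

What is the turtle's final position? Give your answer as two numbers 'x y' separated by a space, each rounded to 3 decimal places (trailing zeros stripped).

Answer: 39.799 -19.799

Derivation:
Executing turtle program step by step:
Start: pos=(0,0), heading=0, pen down
FD 8: (0,0) -> (8,0) [heading=0, draw]
FD 11: (8,0) -> (19,0) [heading=0, draw]
FD 1: (19,0) -> (20,0) [heading=0, draw]
PD: pen down
REPEAT 3 [
  -- iteration 1/3 --
  RT 15: heading 0 -> 345
  PD: pen down
  -- iteration 2/3 --
  RT 15: heading 345 -> 330
  PD: pen down
  -- iteration 3/3 --
  RT 15: heading 330 -> 315
  PD: pen down
]
FD 12: (20,0) -> (28.485,-8.485) [heading=315, draw]
FD 14: (28.485,-8.485) -> (38.385,-18.385) [heading=315, draw]
FD 2: (38.385,-18.385) -> (39.799,-19.799) [heading=315, draw]
LT 341: heading 315 -> 296
PU: pen up
Final: pos=(39.799,-19.799), heading=296, 6 segment(s) drawn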